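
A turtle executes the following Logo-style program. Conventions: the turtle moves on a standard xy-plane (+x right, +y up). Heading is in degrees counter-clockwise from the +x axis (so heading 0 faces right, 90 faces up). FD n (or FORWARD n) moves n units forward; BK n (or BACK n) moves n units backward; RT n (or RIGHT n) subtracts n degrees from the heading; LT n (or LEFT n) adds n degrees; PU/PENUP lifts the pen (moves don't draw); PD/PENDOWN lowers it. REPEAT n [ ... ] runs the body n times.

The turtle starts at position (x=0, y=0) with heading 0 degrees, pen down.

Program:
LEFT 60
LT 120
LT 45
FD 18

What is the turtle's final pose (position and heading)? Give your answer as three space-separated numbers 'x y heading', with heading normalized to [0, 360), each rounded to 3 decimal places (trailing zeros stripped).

Answer: -12.728 -12.728 225

Derivation:
Executing turtle program step by step:
Start: pos=(0,0), heading=0, pen down
LT 60: heading 0 -> 60
LT 120: heading 60 -> 180
LT 45: heading 180 -> 225
FD 18: (0,0) -> (-12.728,-12.728) [heading=225, draw]
Final: pos=(-12.728,-12.728), heading=225, 1 segment(s) drawn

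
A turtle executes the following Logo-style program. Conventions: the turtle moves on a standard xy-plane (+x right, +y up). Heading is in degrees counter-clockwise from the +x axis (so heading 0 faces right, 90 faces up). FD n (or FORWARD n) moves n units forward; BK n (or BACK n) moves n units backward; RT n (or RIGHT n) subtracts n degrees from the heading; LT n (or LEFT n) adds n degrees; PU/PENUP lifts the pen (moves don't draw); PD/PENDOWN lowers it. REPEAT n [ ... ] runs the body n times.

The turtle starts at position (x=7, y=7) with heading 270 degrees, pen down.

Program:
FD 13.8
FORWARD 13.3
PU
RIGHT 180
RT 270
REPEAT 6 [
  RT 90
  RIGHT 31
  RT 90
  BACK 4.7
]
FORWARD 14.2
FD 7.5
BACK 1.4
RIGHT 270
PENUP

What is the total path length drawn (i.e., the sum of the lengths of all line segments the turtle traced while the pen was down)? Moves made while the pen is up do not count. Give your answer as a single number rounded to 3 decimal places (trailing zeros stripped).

Executing turtle program step by step:
Start: pos=(7,7), heading=270, pen down
FD 13.8: (7,7) -> (7,-6.8) [heading=270, draw]
FD 13.3: (7,-6.8) -> (7,-20.1) [heading=270, draw]
PU: pen up
RT 180: heading 270 -> 90
RT 270: heading 90 -> 180
REPEAT 6 [
  -- iteration 1/6 --
  RT 90: heading 180 -> 90
  RT 31: heading 90 -> 59
  RT 90: heading 59 -> 329
  BK 4.7: (7,-20.1) -> (2.971,-17.679) [heading=329, move]
  -- iteration 2/6 --
  RT 90: heading 329 -> 239
  RT 31: heading 239 -> 208
  RT 90: heading 208 -> 118
  BK 4.7: (2.971,-17.679) -> (5.178,-21.829) [heading=118, move]
  -- iteration 3/6 --
  RT 90: heading 118 -> 28
  RT 31: heading 28 -> 357
  RT 90: heading 357 -> 267
  BK 4.7: (5.178,-21.829) -> (5.424,-17.136) [heading=267, move]
  -- iteration 4/6 --
  RT 90: heading 267 -> 177
  RT 31: heading 177 -> 146
  RT 90: heading 146 -> 56
  BK 4.7: (5.424,-17.136) -> (2.796,-21.032) [heading=56, move]
  -- iteration 5/6 --
  RT 90: heading 56 -> 326
  RT 31: heading 326 -> 295
  RT 90: heading 295 -> 205
  BK 4.7: (2.796,-21.032) -> (7.055,-19.046) [heading=205, move]
  -- iteration 6/6 --
  RT 90: heading 205 -> 115
  RT 31: heading 115 -> 84
  RT 90: heading 84 -> 354
  BK 4.7: (7.055,-19.046) -> (2.381,-18.555) [heading=354, move]
]
FD 14.2: (2.381,-18.555) -> (16.503,-20.039) [heading=354, move]
FD 7.5: (16.503,-20.039) -> (23.962,-20.823) [heading=354, move]
BK 1.4: (23.962,-20.823) -> (22.57,-20.676) [heading=354, move]
RT 270: heading 354 -> 84
PU: pen up
Final: pos=(22.57,-20.676), heading=84, 2 segment(s) drawn

Segment lengths:
  seg 1: (7,7) -> (7,-6.8), length = 13.8
  seg 2: (7,-6.8) -> (7,-20.1), length = 13.3
Total = 27.1

Answer: 27.1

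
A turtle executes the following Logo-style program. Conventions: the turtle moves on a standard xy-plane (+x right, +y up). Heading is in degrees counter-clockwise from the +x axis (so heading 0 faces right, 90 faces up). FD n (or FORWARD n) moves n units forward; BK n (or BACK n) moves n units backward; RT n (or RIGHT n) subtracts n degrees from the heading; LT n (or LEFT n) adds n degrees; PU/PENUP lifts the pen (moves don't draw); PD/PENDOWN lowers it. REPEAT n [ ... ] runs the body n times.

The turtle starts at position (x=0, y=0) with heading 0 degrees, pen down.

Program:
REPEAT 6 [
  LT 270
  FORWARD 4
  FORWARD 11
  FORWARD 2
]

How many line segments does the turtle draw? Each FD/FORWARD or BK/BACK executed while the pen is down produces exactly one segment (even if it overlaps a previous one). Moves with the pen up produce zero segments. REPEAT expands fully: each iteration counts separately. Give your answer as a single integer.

Answer: 18

Derivation:
Executing turtle program step by step:
Start: pos=(0,0), heading=0, pen down
REPEAT 6 [
  -- iteration 1/6 --
  LT 270: heading 0 -> 270
  FD 4: (0,0) -> (0,-4) [heading=270, draw]
  FD 11: (0,-4) -> (0,-15) [heading=270, draw]
  FD 2: (0,-15) -> (0,-17) [heading=270, draw]
  -- iteration 2/6 --
  LT 270: heading 270 -> 180
  FD 4: (0,-17) -> (-4,-17) [heading=180, draw]
  FD 11: (-4,-17) -> (-15,-17) [heading=180, draw]
  FD 2: (-15,-17) -> (-17,-17) [heading=180, draw]
  -- iteration 3/6 --
  LT 270: heading 180 -> 90
  FD 4: (-17,-17) -> (-17,-13) [heading=90, draw]
  FD 11: (-17,-13) -> (-17,-2) [heading=90, draw]
  FD 2: (-17,-2) -> (-17,0) [heading=90, draw]
  -- iteration 4/6 --
  LT 270: heading 90 -> 0
  FD 4: (-17,0) -> (-13,0) [heading=0, draw]
  FD 11: (-13,0) -> (-2,0) [heading=0, draw]
  FD 2: (-2,0) -> (0,0) [heading=0, draw]
  -- iteration 5/6 --
  LT 270: heading 0 -> 270
  FD 4: (0,0) -> (0,-4) [heading=270, draw]
  FD 11: (0,-4) -> (0,-15) [heading=270, draw]
  FD 2: (0,-15) -> (0,-17) [heading=270, draw]
  -- iteration 6/6 --
  LT 270: heading 270 -> 180
  FD 4: (0,-17) -> (-4,-17) [heading=180, draw]
  FD 11: (-4,-17) -> (-15,-17) [heading=180, draw]
  FD 2: (-15,-17) -> (-17,-17) [heading=180, draw]
]
Final: pos=(-17,-17), heading=180, 18 segment(s) drawn
Segments drawn: 18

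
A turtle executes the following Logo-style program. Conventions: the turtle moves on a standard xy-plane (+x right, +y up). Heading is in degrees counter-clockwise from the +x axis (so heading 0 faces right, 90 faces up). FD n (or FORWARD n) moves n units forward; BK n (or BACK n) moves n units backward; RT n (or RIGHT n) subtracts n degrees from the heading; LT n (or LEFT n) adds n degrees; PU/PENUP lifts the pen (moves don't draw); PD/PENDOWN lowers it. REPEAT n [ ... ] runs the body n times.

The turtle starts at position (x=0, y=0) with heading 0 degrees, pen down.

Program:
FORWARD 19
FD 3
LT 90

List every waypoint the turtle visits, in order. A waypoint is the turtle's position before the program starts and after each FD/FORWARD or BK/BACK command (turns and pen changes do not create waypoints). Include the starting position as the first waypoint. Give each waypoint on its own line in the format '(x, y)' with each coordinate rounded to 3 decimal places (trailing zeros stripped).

Executing turtle program step by step:
Start: pos=(0,0), heading=0, pen down
FD 19: (0,0) -> (19,0) [heading=0, draw]
FD 3: (19,0) -> (22,0) [heading=0, draw]
LT 90: heading 0 -> 90
Final: pos=(22,0), heading=90, 2 segment(s) drawn
Waypoints (3 total):
(0, 0)
(19, 0)
(22, 0)

Answer: (0, 0)
(19, 0)
(22, 0)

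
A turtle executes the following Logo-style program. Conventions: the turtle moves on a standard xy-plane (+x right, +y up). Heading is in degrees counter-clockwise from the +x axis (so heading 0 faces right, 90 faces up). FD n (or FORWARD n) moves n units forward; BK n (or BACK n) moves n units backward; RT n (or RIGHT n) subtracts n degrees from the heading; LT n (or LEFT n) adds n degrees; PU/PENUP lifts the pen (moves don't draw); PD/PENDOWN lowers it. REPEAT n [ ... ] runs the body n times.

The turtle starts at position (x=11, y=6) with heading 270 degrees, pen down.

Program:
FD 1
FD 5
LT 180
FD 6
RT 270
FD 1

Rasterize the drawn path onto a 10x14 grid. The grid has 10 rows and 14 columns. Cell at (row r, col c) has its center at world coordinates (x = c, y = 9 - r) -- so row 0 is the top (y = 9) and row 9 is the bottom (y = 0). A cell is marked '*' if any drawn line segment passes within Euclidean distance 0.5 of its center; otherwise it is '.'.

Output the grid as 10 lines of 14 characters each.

Segment 0: (11,6) -> (11,5)
Segment 1: (11,5) -> (11,0)
Segment 2: (11,0) -> (11,6)
Segment 3: (11,6) -> (10,6)

Answer: ..............
..............
..............
..........**..
...........*..
...........*..
...........*..
...........*..
...........*..
...........*..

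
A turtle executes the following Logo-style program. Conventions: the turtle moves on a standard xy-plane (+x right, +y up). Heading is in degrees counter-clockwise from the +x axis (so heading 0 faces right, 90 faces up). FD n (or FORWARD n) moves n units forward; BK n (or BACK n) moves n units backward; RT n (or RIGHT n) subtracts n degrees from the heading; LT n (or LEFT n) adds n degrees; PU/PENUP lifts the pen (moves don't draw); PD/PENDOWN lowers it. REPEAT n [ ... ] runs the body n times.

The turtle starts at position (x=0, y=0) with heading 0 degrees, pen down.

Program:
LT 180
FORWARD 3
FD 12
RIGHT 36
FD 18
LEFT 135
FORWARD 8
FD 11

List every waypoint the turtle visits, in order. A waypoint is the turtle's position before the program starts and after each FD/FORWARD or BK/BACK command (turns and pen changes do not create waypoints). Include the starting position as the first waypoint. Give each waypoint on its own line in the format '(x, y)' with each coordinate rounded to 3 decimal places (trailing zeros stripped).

Executing turtle program step by step:
Start: pos=(0,0), heading=0, pen down
LT 180: heading 0 -> 180
FD 3: (0,0) -> (-3,0) [heading=180, draw]
FD 12: (-3,0) -> (-15,0) [heading=180, draw]
RT 36: heading 180 -> 144
FD 18: (-15,0) -> (-29.562,10.58) [heading=144, draw]
LT 135: heading 144 -> 279
FD 8: (-29.562,10.58) -> (-28.311,2.679) [heading=279, draw]
FD 11: (-28.311,2.679) -> (-26.59,-8.186) [heading=279, draw]
Final: pos=(-26.59,-8.186), heading=279, 5 segment(s) drawn
Waypoints (6 total):
(0, 0)
(-3, 0)
(-15, 0)
(-29.562, 10.58)
(-28.311, 2.679)
(-26.59, -8.186)

Answer: (0, 0)
(-3, 0)
(-15, 0)
(-29.562, 10.58)
(-28.311, 2.679)
(-26.59, -8.186)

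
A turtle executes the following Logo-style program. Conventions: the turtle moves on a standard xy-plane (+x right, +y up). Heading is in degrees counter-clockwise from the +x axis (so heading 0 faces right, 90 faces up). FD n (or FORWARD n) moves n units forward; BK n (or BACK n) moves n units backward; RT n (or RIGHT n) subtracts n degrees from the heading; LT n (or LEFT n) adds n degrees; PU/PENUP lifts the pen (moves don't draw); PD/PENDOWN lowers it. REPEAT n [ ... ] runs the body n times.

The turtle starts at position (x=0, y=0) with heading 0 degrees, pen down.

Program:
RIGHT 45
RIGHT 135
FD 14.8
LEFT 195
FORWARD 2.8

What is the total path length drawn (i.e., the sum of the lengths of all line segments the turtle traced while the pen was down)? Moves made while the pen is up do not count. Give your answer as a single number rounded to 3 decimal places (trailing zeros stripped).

Answer: 17.6

Derivation:
Executing turtle program step by step:
Start: pos=(0,0), heading=0, pen down
RT 45: heading 0 -> 315
RT 135: heading 315 -> 180
FD 14.8: (0,0) -> (-14.8,0) [heading=180, draw]
LT 195: heading 180 -> 15
FD 2.8: (-14.8,0) -> (-12.095,0.725) [heading=15, draw]
Final: pos=(-12.095,0.725), heading=15, 2 segment(s) drawn

Segment lengths:
  seg 1: (0,0) -> (-14.8,0), length = 14.8
  seg 2: (-14.8,0) -> (-12.095,0.725), length = 2.8
Total = 17.6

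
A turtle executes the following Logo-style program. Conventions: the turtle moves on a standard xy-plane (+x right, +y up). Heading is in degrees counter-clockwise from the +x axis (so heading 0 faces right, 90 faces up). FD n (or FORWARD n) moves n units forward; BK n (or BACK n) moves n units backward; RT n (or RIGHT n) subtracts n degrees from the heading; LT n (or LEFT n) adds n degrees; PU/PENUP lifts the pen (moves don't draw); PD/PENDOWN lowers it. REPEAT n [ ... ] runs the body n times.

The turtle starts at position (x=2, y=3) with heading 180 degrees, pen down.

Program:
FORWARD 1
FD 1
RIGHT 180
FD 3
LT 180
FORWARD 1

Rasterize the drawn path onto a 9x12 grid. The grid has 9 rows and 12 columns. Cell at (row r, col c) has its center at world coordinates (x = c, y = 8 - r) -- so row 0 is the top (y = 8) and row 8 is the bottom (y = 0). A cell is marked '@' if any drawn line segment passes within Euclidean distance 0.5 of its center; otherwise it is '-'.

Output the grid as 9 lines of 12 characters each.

Answer: ------------
------------
------------
------------
------------
@@@@--------
------------
------------
------------

Derivation:
Segment 0: (2,3) -> (1,3)
Segment 1: (1,3) -> (0,3)
Segment 2: (0,3) -> (3,3)
Segment 3: (3,3) -> (2,3)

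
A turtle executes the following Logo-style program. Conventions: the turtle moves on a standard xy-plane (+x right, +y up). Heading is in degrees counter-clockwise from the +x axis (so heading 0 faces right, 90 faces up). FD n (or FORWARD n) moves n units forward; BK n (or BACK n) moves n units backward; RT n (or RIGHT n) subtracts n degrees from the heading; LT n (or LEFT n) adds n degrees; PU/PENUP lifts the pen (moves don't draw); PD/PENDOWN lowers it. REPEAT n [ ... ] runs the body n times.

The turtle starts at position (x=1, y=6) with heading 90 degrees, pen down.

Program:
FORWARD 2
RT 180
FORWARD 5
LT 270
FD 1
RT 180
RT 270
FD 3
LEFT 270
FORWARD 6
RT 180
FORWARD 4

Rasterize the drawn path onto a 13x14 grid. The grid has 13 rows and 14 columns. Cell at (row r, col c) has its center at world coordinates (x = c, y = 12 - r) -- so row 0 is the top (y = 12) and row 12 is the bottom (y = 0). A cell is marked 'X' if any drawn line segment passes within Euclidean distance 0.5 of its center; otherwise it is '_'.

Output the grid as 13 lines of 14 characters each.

Segment 0: (1,6) -> (1,8)
Segment 1: (1,8) -> (1,3)
Segment 2: (1,3) -> (0,3)
Segment 3: (0,3) -> (-0,6)
Segment 4: (-0,6) -> (6,6)
Segment 5: (6,6) -> (2,6)

Answer: ______________
______________
______________
______________
_X____________
_X____________
XXXXXXX_______
XX____________
XX____________
XX____________
______________
______________
______________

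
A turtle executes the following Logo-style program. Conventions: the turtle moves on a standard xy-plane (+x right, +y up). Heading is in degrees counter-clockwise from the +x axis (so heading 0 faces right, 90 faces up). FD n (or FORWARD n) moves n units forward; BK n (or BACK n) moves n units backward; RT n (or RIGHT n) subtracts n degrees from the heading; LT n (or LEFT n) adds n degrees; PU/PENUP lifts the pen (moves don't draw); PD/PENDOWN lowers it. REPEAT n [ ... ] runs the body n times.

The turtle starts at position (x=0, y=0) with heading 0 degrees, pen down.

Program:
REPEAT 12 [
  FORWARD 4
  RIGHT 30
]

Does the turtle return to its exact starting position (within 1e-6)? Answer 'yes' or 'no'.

Executing turtle program step by step:
Start: pos=(0,0), heading=0, pen down
REPEAT 12 [
  -- iteration 1/12 --
  FD 4: (0,0) -> (4,0) [heading=0, draw]
  RT 30: heading 0 -> 330
  -- iteration 2/12 --
  FD 4: (4,0) -> (7.464,-2) [heading=330, draw]
  RT 30: heading 330 -> 300
  -- iteration 3/12 --
  FD 4: (7.464,-2) -> (9.464,-5.464) [heading=300, draw]
  RT 30: heading 300 -> 270
  -- iteration 4/12 --
  FD 4: (9.464,-5.464) -> (9.464,-9.464) [heading=270, draw]
  RT 30: heading 270 -> 240
  -- iteration 5/12 --
  FD 4: (9.464,-9.464) -> (7.464,-12.928) [heading=240, draw]
  RT 30: heading 240 -> 210
  -- iteration 6/12 --
  FD 4: (7.464,-12.928) -> (4,-14.928) [heading=210, draw]
  RT 30: heading 210 -> 180
  -- iteration 7/12 --
  FD 4: (4,-14.928) -> (0,-14.928) [heading=180, draw]
  RT 30: heading 180 -> 150
  -- iteration 8/12 --
  FD 4: (0,-14.928) -> (-3.464,-12.928) [heading=150, draw]
  RT 30: heading 150 -> 120
  -- iteration 9/12 --
  FD 4: (-3.464,-12.928) -> (-5.464,-9.464) [heading=120, draw]
  RT 30: heading 120 -> 90
  -- iteration 10/12 --
  FD 4: (-5.464,-9.464) -> (-5.464,-5.464) [heading=90, draw]
  RT 30: heading 90 -> 60
  -- iteration 11/12 --
  FD 4: (-5.464,-5.464) -> (-3.464,-2) [heading=60, draw]
  RT 30: heading 60 -> 30
  -- iteration 12/12 --
  FD 4: (-3.464,-2) -> (0,0) [heading=30, draw]
  RT 30: heading 30 -> 0
]
Final: pos=(0,0), heading=0, 12 segment(s) drawn

Start position: (0, 0)
Final position: (0, 0)
Distance = 0; < 1e-6 -> CLOSED

Answer: yes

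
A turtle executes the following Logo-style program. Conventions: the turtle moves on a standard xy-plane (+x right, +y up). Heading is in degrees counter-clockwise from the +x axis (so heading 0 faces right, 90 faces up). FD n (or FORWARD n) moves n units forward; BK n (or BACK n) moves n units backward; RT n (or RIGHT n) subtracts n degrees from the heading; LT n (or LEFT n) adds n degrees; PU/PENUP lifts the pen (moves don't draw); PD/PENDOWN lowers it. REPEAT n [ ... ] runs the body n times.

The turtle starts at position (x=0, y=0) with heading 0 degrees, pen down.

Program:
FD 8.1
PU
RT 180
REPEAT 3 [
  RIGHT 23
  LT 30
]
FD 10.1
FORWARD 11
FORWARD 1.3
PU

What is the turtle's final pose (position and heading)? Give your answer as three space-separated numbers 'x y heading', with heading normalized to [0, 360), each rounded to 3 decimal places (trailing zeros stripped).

Executing turtle program step by step:
Start: pos=(0,0), heading=0, pen down
FD 8.1: (0,0) -> (8.1,0) [heading=0, draw]
PU: pen up
RT 180: heading 0 -> 180
REPEAT 3 [
  -- iteration 1/3 --
  RT 23: heading 180 -> 157
  LT 30: heading 157 -> 187
  -- iteration 2/3 --
  RT 23: heading 187 -> 164
  LT 30: heading 164 -> 194
  -- iteration 3/3 --
  RT 23: heading 194 -> 171
  LT 30: heading 171 -> 201
]
FD 10.1: (8.1,0) -> (-1.329,-3.62) [heading=201, move]
FD 11: (-1.329,-3.62) -> (-11.599,-7.562) [heading=201, move]
FD 1.3: (-11.599,-7.562) -> (-12.812,-8.027) [heading=201, move]
PU: pen up
Final: pos=(-12.812,-8.027), heading=201, 1 segment(s) drawn

Answer: -12.812 -8.027 201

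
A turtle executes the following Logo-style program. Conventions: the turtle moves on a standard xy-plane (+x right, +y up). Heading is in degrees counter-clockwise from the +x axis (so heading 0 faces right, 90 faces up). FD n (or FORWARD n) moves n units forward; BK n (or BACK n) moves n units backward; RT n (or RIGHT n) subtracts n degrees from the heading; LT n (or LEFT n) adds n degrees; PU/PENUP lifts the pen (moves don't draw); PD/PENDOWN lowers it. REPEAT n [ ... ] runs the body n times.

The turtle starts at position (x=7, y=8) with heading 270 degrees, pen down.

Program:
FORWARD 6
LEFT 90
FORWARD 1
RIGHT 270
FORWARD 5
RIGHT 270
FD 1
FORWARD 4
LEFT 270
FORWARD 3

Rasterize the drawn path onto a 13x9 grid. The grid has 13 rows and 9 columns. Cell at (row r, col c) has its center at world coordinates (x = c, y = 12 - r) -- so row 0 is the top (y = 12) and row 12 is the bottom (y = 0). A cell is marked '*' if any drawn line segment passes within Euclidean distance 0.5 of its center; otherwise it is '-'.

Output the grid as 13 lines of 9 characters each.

Answer: ---------
---------
---*-----
---*-----
---*---*-
---******
-------**
-------**
-------**
-------**
-------**
---------
---------

Derivation:
Segment 0: (7,8) -> (7,2)
Segment 1: (7,2) -> (8,2)
Segment 2: (8,2) -> (8,7)
Segment 3: (8,7) -> (7,7)
Segment 4: (7,7) -> (3,7)
Segment 5: (3,7) -> (3,10)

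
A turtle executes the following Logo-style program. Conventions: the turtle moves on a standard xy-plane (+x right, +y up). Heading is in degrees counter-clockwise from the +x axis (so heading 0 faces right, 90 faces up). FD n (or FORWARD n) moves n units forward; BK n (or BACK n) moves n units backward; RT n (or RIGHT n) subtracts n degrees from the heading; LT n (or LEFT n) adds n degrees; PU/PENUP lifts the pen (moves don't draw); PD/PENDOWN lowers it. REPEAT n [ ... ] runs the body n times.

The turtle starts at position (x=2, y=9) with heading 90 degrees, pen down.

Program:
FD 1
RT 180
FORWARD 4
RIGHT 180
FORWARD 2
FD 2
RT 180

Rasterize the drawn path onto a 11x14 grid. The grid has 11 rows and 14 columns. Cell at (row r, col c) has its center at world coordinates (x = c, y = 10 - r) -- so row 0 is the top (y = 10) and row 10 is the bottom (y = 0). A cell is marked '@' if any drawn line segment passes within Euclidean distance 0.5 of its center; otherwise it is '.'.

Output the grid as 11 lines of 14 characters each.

Answer: ..@...........
..@...........
..@...........
..@...........
..@...........
..............
..............
..............
..............
..............
..............

Derivation:
Segment 0: (2,9) -> (2,10)
Segment 1: (2,10) -> (2,6)
Segment 2: (2,6) -> (2,8)
Segment 3: (2,8) -> (2,10)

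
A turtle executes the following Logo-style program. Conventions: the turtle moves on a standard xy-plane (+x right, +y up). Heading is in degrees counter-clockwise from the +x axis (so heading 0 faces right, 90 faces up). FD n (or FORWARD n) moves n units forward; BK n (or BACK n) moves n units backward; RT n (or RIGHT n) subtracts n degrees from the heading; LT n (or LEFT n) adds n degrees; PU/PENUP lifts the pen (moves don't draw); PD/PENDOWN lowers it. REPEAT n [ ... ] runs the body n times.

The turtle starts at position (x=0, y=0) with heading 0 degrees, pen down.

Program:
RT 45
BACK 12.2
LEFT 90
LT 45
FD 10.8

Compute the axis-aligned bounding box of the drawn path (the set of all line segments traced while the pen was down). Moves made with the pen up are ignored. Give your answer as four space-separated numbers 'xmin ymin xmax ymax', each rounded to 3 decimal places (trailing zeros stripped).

Answer: -8.627 0 0 19.427

Derivation:
Executing turtle program step by step:
Start: pos=(0,0), heading=0, pen down
RT 45: heading 0 -> 315
BK 12.2: (0,0) -> (-8.627,8.627) [heading=315, draw]
LT 90: heading 315 -> 45
LT 45: heading 45 -> 90
FD 10.8: (-8.627,8.627) -> (-8.627,19.427) [heading=90, draw]
Final: pos=(-8.627,19.427), heading=90, 2 segment(s) drawn

Segment endpoints: x in {-8.627, 0}, y in {0, 8.627, 19.427}
xmin=-8.627, ymin=0, xmax=0, ymax=19.427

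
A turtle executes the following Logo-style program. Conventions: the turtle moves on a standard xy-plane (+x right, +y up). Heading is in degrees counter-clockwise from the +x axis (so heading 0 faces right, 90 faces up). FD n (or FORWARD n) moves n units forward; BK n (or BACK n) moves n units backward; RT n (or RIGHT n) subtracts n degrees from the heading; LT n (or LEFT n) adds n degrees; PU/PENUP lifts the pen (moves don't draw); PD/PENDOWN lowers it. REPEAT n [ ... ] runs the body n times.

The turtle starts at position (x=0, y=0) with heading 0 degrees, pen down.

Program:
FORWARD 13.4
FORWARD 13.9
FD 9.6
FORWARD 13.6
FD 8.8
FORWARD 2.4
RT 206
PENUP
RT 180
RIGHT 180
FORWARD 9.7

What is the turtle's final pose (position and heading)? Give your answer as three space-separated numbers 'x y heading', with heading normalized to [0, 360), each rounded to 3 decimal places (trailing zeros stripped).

Answer: 52.982 4.252 154

Derivation:
Executing turtle program step by step:
Start: pos=(0,0), heading=0, pen down
FD 13.4: (0,0) -> (13.4,0) [heading=0, draw]
FD 13.9: (13.4,0) -> (27.3,0) [heading=0, draw]
FD 9.6: (27.3,0) -> (36.9,0) [heading=0, draw]
FD 13.6: (36.9,0) -> (50.5,0) [heading=0, draw]
FD 8.8: (50.5,0) -> (59.3,0) [heading=0, draw]
FD 2.4: (59.3,0) -> (61.7,0) [heading=0, draw]
RT 206: heading 0 -> 154
PU: pen up
RT 180: heading 154 -> 334
RT 180: heading 334 -> 154
FD 9.7: (61.7,0) -> (52.982,4.252) [heading=154, move]
Final: pos=(52.982,4.252), heading=154, 6 segment(s) drawn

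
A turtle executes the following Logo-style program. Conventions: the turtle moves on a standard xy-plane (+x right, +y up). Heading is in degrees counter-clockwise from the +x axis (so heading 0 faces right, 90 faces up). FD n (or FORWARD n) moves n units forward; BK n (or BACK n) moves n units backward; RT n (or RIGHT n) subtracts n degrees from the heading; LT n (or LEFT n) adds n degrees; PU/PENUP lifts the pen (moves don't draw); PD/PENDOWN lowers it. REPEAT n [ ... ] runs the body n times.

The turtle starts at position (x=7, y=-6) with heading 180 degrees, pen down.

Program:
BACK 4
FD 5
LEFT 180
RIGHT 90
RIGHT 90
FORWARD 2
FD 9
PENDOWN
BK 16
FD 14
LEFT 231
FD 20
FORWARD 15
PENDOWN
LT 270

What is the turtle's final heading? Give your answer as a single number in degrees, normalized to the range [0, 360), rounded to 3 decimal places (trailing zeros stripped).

Answer: 321

Derivation:
Executing turtle program step by step:
Start: pos=(7,-6), heading=180, pen down
BK 4: (7,-6) -> (11,-6) [heading=180, draw]
FD 5: (11,-6) -> (6,-6) [heading=180, draw]
LT 180: heading 180 -> 0
RT 90: heading 0 -> 270
RT 90: heading 270 -> 180
FD 2: (6,-6) -> (4,-6) [heading=180, draw]
FD 9: (4,-6) -> (-5,-6) [heading=180, draw]
PD: pen down
BK 16: (-5,-6) -> (11,-6) [heading=180, draw]
FD 14: (11,-6) -> (-3,-6) [heading=180, draw]
LT 231: heading 180 -> 51
FD 20: (-3,-6) -> (9.586,9.543) [heading=51, draw]
FD 15: (9.586,9.543) -> (19.026,21.2) [heading=51, draw]
PD: pen down
LT 270: heading 51 -> 321
Final: pos=(19.026,21.2), heading=321, 8 segment(s) drawn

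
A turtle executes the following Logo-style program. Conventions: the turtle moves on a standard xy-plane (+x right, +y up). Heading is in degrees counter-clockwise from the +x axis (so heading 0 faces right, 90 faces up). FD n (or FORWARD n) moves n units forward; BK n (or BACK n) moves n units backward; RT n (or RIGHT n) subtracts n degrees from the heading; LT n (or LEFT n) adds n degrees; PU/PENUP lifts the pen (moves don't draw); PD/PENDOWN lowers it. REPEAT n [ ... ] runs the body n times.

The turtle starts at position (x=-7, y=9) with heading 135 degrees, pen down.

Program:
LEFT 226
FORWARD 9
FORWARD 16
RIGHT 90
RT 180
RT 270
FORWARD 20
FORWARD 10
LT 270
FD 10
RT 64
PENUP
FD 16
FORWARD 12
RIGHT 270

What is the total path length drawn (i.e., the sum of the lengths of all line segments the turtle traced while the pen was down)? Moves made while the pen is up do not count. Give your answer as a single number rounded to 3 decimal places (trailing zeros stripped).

Answer: 65

Derivation:
Executing turtle program step by step:
Start: pos=(-7,9), heading=135, pen down
LT 226: heading 135 -> 1
FD 9: (-7,9) -> (1.999,9.157) [heading=1, draw]
FD 16: (1.999,9.157) -> (17.996,9.436) [heading=1, draw]
RT 90: heading 1 -> 271
RT 180: heading 271 -> 91
RT 270: heading 91 -> 181
FD 20: (17.996,9.436) -> (-2.001,9.087) [heading=181, draw]
FD 10: (-2.001,9.087) -> (-11.999,8.913) [heading=181, draw]
LT 270: heading 181 -> 91
FD 10: (-11.999,8.913) -> (-12.174,18.911) [heading=91, draw]
RT 64: heading 91 -> 27
PU: pen up
FD 16: (-12.174,18.911) -> (2.082,26.175) [heading=27, move]
FD 12: (2.082,26.175) -> (12.774,31.623) [heading=27, move]
RT 270: heading 27 -> 117
Final: pos=(12.774,31.623), heading=117, 5 segment(s) drawn

Segment lengths:
  seg 1: (-7,9) -> (1.999,9.157), length = 9
  seg 2: (1.999,9.157) -> (17.996,9.436), length = 16
  seg 3: (17.996,9.436) -> (-2.001,9.087), length = 20
  seg 4: (-2.001,9.087) -> (-11.999,8.913), length = 10
  seg 5: (-11.999,8.913) -> (-12.174,18.911), length = 10
Total = 65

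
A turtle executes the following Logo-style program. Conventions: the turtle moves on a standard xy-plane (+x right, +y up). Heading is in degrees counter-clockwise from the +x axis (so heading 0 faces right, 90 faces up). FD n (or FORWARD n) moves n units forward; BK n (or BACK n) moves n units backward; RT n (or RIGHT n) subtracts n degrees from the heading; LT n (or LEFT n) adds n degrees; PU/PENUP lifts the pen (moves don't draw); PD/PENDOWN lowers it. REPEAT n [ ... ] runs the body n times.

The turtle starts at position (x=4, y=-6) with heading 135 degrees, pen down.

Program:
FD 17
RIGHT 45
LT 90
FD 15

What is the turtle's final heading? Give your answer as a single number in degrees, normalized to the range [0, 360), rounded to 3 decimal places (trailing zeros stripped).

Answer: 180

Derivation:
Executing turtle program step by step:
Start: pos=(4,-6), heading=135, pen down
FD 17: (4,-6) -> (-8.021,6.021) [heading=135, draw]
RT 45: heading 135 -> 90
LT 90: heading 90 -> 180
FD 15: (-8.021,6.021) -> (-23.021,6.021) [heading=180, draw]
Final: pos=(-23.021,6.021), heading=180, 2 segment(s) drawn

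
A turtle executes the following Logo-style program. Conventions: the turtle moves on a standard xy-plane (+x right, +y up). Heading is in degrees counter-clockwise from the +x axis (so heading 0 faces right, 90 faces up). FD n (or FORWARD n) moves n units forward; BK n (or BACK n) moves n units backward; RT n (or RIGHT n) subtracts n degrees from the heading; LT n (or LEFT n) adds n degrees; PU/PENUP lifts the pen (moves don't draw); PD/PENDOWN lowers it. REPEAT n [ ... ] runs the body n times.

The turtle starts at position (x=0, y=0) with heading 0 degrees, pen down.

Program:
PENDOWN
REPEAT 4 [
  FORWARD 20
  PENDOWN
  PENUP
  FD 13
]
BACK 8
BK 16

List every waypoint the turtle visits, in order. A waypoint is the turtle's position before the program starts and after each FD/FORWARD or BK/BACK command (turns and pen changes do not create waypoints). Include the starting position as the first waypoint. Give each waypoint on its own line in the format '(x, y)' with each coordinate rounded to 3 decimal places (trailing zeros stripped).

Executing turtle program step by step:
Start: pos=(0,0), heading=0, pen down
PD: pen down
REPEAT 4 [
  -- iteration 1/4 --
  FD 20: (0,0) -> (20,0) [heading=0, draw]
  PD: pen down
  PU: pen up
  FD 13: (20,0) -> (33,0) [heading=0, move]
  -- iteration 2/4 --
  FD 20: (33,0) -> (53,0) [heading=0, move]
  PD: pen down
  PU: pen up
  FD 13: (53,0) -> (66,0) [heading=0, move]
  -- iteration 3/4 --
  FD 20: (66,0) -> (86,0) [heading=0, move]
  PD: pen down
  PU: pen up
  FD 13: (86,0) -> (99,0) [heading=0, move]
  -- iteration 4/4 --
  FD 20: (99,0) -> (119,0) [heading=0, move]
  PD: pen down
  PU: pen up
  FD 13: (119,0) -> (132,0) [heading=0, move]
]
BK 8: (132,0) -> (124,0) [heading=0, move]
BK 16: (124,0) -> (108,0) [heading=0, move]
Final: pos=(108,0), heading=0, 1 segment(s) drawn
Waypoints (11 total):
(0, 0)
(20, 0)
(33, 0)
(53, 0)
(66, 0)
(86, 0)
(99, 0)
(119, 0)
(132, 0)
(124, 0)
(108, 0)

Answer: (0, 0)
(20, 0)
(33, 0)
(53, 0)
(66, 0)
(86, 0)
(99, 0)
(119, 0)
(132, 0)
(124, 0)
(108, 0)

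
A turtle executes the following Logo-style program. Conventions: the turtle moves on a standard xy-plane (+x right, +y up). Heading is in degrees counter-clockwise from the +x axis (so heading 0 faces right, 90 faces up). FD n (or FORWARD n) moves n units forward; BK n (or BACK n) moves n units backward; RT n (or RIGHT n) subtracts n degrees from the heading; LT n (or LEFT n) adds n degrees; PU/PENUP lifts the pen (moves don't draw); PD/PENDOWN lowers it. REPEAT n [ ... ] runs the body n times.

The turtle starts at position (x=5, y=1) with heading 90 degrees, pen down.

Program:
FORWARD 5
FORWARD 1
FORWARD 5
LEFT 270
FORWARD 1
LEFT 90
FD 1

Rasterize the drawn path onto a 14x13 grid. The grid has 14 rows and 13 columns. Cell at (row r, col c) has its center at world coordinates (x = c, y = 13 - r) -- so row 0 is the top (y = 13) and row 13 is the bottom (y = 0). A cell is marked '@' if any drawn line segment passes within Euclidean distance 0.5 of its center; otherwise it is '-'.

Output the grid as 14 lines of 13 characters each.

Segment 0: (5,1) -> (5,6)
Segment 1: (5,6) -> (5,7)
Segment 2: (5,7) -> (5,12)
Segment 3: (5,12) -> (6,12)
Segment 4: (6,12) -> (6,13)

Answer: ------@------
-----@@------
-----@-------
-----@-------
-----@-------
-----@-------
-----@-------
-----@-------
-----@-------
-----@-------
-----@-------
-----@-------
-----@-------
-------------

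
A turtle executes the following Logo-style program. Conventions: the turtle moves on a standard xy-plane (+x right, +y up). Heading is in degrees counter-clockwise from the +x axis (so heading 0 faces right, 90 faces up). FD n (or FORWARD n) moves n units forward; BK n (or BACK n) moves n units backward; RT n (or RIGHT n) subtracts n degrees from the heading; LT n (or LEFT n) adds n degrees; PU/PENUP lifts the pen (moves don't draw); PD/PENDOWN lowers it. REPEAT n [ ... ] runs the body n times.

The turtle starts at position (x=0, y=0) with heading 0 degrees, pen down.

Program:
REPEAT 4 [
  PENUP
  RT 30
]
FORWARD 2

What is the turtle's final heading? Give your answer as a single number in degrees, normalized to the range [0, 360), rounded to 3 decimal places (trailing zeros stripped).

Answer: 240

Derivation:
Executing turtle program step by step:
Start: pos=(0,0), heading=0, pen down
REPEAT 4 [
  -- iteration 1/4 --
  PU: pen up
  RT 30: heading 0 -> 330
  -- iteration 2/4 --
  PU: pen up
  RT 30: heading 330 -> 300
  -- iteration 3/4 --
  PU: pen up
  RT 30: heading 300 -> 270
  -- iteration 4/4 --
  PU: pen up
  RT 30: heading 270 -> 240
]
FD 2: (0,0) -> (-1,-1.732) [heading=240, move]
Final: pos=(-1,-1.732), heading=240, 0 segment(s) drawn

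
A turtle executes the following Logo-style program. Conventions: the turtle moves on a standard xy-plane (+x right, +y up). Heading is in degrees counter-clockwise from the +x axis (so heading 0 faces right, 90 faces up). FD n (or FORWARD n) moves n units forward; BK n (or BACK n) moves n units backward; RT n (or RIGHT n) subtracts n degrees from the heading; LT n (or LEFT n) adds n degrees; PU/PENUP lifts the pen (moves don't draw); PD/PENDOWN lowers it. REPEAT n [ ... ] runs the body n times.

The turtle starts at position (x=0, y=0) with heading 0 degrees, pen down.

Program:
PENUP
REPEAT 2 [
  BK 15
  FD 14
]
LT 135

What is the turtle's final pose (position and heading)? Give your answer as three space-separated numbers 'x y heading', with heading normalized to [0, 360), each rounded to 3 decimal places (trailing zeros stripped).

Executing turtle program step by step:
Start: pos=(0,0), heading=0, pen down
PU: pen up
REPEAT 2 [
  -- iteration 1/2 --
  BK 15: (0,0) -> (-15,0) [heading=0, move]
  FD 14: (-15,0) -> (-1,0) [heading=0, move]
  -- iteration 2/2 --
  BK 15: (-1,0) -> (-16,0) [heading=0, move]
  FD 14: (-16,0) -> (-2,0) [heading=0, move]
]
LT 135: heading 0 -> 135
Final: pos=(-2,0), heading=135, 0 segment(s) drawn

Answer: -2 0 135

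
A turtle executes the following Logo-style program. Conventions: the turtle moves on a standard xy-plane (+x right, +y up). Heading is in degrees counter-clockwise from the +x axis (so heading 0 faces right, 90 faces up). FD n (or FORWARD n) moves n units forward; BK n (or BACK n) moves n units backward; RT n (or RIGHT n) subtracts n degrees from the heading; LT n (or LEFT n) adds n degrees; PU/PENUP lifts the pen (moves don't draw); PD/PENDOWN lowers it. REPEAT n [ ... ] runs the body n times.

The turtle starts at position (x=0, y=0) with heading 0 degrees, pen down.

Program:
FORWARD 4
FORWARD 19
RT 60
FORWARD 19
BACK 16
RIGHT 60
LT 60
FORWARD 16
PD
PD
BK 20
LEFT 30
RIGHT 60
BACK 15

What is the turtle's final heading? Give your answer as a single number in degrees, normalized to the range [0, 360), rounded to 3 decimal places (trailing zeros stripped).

Executing turtle program step by step:
Start: pos=(0,0), heading=0, pen down
FD 4: (0,0) -> (4,0) [heading=0, draw]
FD 19: (4,0) -> (23,0) [heading=0, draw]
RT 60: heading 0 -> 300
FD 19: (23,0) -> (32.5,-16.454) [heading=300, draw]
BK 16: (32.5,-16.454) -> (24.5,-2.598) [heading=300, draw]
RT 60: heading 300 -> 240
LT 60: heading 240 -> 300
FD 16: (24.5,-2.598) -> (32.5,-16.454) [heading=300, draw]
PD: pen down
PD: pen down
BK 20: (32.5,-16.454) -> (22.5,0.866) [heading=300, draw]
LT 30: heading 300 -> 330
RT 60: heading 330 -> 270
BK 15: (22.5,0.866) -> (22.5,15.866) [heading=270, draw]
Final: pos=(22.5,15.866), heading=270, 7 segment(s) drawn

Answer: 270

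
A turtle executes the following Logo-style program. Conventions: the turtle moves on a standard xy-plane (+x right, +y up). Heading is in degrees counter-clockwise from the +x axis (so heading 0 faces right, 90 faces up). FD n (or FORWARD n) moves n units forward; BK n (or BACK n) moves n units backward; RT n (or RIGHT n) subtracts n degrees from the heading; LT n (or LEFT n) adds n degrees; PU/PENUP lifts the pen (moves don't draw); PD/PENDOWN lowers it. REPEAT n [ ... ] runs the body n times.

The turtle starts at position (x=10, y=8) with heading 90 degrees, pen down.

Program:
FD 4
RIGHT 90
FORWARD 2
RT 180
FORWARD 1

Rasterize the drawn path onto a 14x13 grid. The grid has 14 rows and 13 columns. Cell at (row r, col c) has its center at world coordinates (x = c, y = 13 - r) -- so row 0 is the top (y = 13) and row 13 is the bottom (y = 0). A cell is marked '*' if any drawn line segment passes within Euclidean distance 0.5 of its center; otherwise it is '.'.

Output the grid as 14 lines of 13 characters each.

Answer: .............
..........***
..........*..
..........*..
..........*..
..........*..
.............
.............
.............
.............
.............
.............
.............
.............

Derivation:
Segment 0: (10,8) -> (10,12)
Segment 1: (10,12) -> (12,12)
Segment 2: (12,12) -> (11,12)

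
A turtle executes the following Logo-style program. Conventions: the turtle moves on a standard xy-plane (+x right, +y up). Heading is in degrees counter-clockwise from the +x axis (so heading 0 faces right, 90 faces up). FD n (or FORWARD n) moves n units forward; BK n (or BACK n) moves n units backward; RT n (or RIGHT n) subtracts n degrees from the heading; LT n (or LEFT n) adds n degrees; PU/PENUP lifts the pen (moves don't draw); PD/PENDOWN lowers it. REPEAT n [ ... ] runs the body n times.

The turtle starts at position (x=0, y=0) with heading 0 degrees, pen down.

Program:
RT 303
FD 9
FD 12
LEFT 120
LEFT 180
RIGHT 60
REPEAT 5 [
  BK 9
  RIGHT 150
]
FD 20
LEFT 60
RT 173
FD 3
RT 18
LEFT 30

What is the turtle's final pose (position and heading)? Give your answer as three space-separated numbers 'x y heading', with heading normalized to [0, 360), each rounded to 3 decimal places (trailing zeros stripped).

Answer: 5.286 -0.919 166

Derivation:
Executing turtle program step by step:
Start: pos=(0,0), heading=0, pen down
RT 303: heading 0 -> 57
FD 9: (0,0) -> (4.902,7.548) [heading=57, draw]
FD 12: (4.902,7.548) -> (11.437,17.612) [heading=57, draw]
LT 120: heading 57 -> 177
LT 180: heading 177 -> 357
RT 60: heading 357 -> 297
REPEAT 5 [
  -- iteration 1/5 --
  BK 9: (11.437,17.612) -> (7.352,25.631) [heading=297, draw]
  RT 150: heading 297 -> 147
  -- iteration 2/5 --
  BK 9: (7.352,25.631) -> (14.9,20.729) [heading=147, draw]
  RT 150: heading 147 -> 357
  -- iteration 3/5 --
  BK 9: (14.9,20.729) -> (5.912,21.2) [heading=357, draw]
  RT 150: heading 357 -> 207
  -- iteration 4/5 --
  BK 9: (5.912,21.2) -> (13.931,25.286) [heading=207, draw]
  RT 150: heading 207 -> 57
  -- iteration 5/5 --
  BK 9: (13.931,25.286) -> (9.029,17.738) [heading=57, draw]
  RT 150: heading 57 -> 267
]
FD 20: (9.029,17.738) -> (7.982,-2.234) [heading=267, draw]
LT 60: heading 267 -> 327
RT 173: heading 327 -> 154
FD 3: (7.982,-2.234) -> (5.286,-0.919) [heading=154, draw]
RT 18: heading 154 -> 136
LT 30: heading 136 -> 166
Final: pos=(5.286,-0.919), heading=166, 9 segment(s) drawn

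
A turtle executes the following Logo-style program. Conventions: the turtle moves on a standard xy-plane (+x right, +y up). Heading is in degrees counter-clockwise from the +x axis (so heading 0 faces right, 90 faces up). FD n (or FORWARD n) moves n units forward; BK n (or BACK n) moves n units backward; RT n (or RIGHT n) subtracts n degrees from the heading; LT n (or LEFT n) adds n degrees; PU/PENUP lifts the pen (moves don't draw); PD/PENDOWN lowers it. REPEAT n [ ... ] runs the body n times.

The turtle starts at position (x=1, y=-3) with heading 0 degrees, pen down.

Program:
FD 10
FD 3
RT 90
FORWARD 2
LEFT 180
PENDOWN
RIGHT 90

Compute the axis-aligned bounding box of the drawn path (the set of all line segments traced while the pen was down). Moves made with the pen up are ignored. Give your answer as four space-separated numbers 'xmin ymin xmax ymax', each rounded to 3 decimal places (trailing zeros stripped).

Answer: 1 -5 14 -3

Derivation:
Executing turtle program step by step:
Start: pos=(1,-3), heading=0, pen down
FD 10: (1,-3) -> (11,-3) [heading=0, draw]
FD 3: (11,-3) -> (14,-3) [heading=0, draw]
RT 90: heading 0 -> 270
FD 2: (14,-3) -> (14,-5) [heading=270, draw]
LT 180: heading 270 -> 90
PD: pen down
RT 90: heading 90 -> 0
Final: pos=(14,-5), heading=0, 3 segment(s) drawn

Segment endpoints: x in {1, 11, 14}, y in {-5, -3}
xmin=1, ymin=-5, xmax=14, ymax=-3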